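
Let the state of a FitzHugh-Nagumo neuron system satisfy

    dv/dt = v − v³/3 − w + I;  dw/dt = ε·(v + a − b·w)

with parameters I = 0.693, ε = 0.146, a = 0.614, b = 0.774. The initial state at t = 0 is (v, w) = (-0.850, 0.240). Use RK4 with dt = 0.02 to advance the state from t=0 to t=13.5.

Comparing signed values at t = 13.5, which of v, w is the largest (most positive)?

largest component: v

t=0.000: state=(-0.850, 0.240)
step 1 (dt=0.02): k1=(-0.192, -0.062), k2=(-0.192, -0.062), k3=(-0.192, -0.062), k4=(-0.192, -0.062); state += dt/6·(k1+2k2+2k3+k4)
t=0.020: state=(-0.854, 0.239)
t=0.040: state=(-0.858, 0.238)
t=0.060: state=(-0.862, 0.236)
continuing one RK4 step at a time; state shown every 25 steps (Δt=0.5):
t=0.500: state=(-0.943, 0.207)
t=1.000: state=(-1.024, 0.169)
t=1.500: state=(-1.083, 0.128)
t=2.000: state=(-1.118, 0.087)
t=2.500: state=(-1.130, 0.045)
t=3.000: state=(-1.121, 0.007)
t=3.500: state=(-1.096, -0.029)
t=4.000: state=(-1.057, -0.060)
t=4.500: state=(-1.006, -0.087)
t=5.000: state=(-0.944, -0.108)
t=5.500: state=(-0.869, -0.122)
t=6.000: state=(-0.777, -0.131)
t=6.500: state=(-0.663, -0.131)
t=7.000: state=(-0.513, -0.122)
t=7.500: state=(-0.305, -0.101)
t=8.000: state=(0.004, -0.064)
t=8.500: state=(0.476, -0.000)
t=9.000: state=(1.098, 0.099)
t=9.500: state=(1.602, 0.235)
t=10.000: state=(1.799, 0.388)
t=10.500: state=(1.821, 0.539)
t=11.000: state=(1.784, 0.681)
t=11.500: state=(1.730, 0.812)
t=12.000: state=(1.671, 0.932)
t=12.500: state=(1.608, 1.040)
t=13.000: state=(1.545, 1.139)
t=13.500: state=(1.479, 1.227)
compare at T: v=1.479, w=1.227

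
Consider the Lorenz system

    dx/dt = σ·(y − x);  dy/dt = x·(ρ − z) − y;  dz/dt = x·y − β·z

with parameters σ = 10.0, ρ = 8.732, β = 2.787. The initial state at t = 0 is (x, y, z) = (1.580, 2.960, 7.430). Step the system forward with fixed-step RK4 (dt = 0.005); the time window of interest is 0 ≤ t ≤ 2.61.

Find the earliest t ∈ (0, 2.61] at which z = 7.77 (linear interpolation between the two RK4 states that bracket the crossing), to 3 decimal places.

t=0.000: state=(1.580, 2.960, 7.430)
step 1 (dt=0.005): k1=(13.800, -0.903, -16.031), k2=(13.432, -0.791, -15.820), k3=(13.444, -0.793, -15.824), k4=(13.088, -0.681, -15.618); state += dt/6·(k1+2k2+2k3+k4)
t=0.005: state=(1.647, 2.956, 7.351)
t=0.010: state=(1.711, 2.953, 7.274)
t=0.015: state=(1.771, 2.951, 7.199)
continuing one RK4 step at a time; state shown every 20 steps (Δt=0.1):
t=0.100: state=(2.477, 3.085, 6.175)
t=0.200: state=(3.024, 3.571, 5.475)
t=0.300: state=(3.630, 4.305, 5.291)
t=0.400: state=(4.366, 5.146, 5.668)
t=0.500: state=(5.132, 5.844, 6.599)
t=0.590: state=(5.655, 6.068, 7.729)
next step: t=0.595: state=(5.675, 6.065, 7.793) — z has crossed 7.77
linear interpolation between t=0.590 (7.72903) and t=0.595 (7.79274) → t≈0.593

t = 0.593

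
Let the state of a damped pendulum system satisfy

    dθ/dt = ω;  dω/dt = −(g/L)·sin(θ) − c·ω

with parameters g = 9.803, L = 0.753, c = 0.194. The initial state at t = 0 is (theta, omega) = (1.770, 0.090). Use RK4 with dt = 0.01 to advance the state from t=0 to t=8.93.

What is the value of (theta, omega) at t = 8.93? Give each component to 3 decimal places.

(theta, omega) = (-0.316, 2.201)

t=0.000: state=(1.770, 0.090)
step 1 (dt=0.01): k1=(0.090, -12.779), k2=(0.026, -12.765), k3=(0.026, -12.766), k4=(-0.038, -12.753); state += dt/6·(k1+2k2+2k3+k4)
t=0.010: state=(1.770, -0.038)
t=0.020: state=(1.769, -0.165)
t=0.030: state=(1.767, -0.292)
continuing one RK4 step at a time; state shown every 50 steps (Δt=0.5):
t=0.500: state=(0.306, -5.273)
t=1.000: state=(-1.543, -0.809)
t=1.500: state=(-0.410, 4.718)
t=2.000: state=(1.369, 0.927)
t=2.500: state=(0.340, -4.343)
t=3.000: state=(-1.245, -0.639)
t=3.500: state=(-0.177, 4.053)
t=4.000: state=(1.140, 0.103)
t=4.500: state=(-0.033, -3.717)
t=5.000: state=(-1.020, 0.563)
t=5.500: state=(0.254, 3.239)
t=6.000: state=(0.863, -1.254)
t=6.500: state=(-0.451, -2.585)
t=7.000: state=(-0.659, 1.859)
t=7.500: state=(0.596, 1.782)
t=8.000: state=(0.415, -2.266)
t=8.500: state=(-0.667, -0.901)
t=8.930: state=(-0.316, 2.201)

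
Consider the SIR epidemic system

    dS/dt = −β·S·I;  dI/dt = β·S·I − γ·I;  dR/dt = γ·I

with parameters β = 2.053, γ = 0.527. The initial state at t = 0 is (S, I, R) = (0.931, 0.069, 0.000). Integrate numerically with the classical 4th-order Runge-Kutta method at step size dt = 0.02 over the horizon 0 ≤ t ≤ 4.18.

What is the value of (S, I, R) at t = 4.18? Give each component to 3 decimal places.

(S, I, R) = (0.071, 0.269, 0.660)

t=0.000: state=(0.931, 0.069, 0.000)
step 1 (dt=0.02): k1=(-0.132, 0.096, 0.036), k2=(-0.134, 0.097, 0.037), k3=(-0.134, 0.097, 0.037), k4=(-0.135, 0.098, 0.037); state += dt/6·(k1+2k2+2k3+k4)
t=0.020: state=(0.928, 0.071, 0.001)
t=0.040: state=(0.926, 0.073, 0.001)
t=0.060: state=(0.923, 0.075, 0.002)
continuing one RK4 step at a time; state shown every 10 steps (Δt=0.2):
t=0.200: state=(0.901, 0.090, 0.008)
t=0.400: state=(0.864, 0.117, 0.019)
t=0.600: state=(0.818, 0.149, 0.033)
t=0.800: state=(0.764, 0.185, 0.051)
t=1.000: state=(0.702, 0.225, 0.072)
t=1.200: state=(0.635, 0.267, 0.098)
t=1.400: state=(0.564, 0.307, 0.129)
t=1.600: state=(0.493, 0.344, 0.163)
t=1.800: state=(0.426, 0.373, 0.201)
t=2.000: state=(0.363, 0.395, 0.241)
t=2.200: state=(0.308, 0.408, 0.284)
t=2.400: state=(0.260, 0.413, 0.327)
t=2.600: state=(0.220, 0.410, 0.371)
t=2.800: state=(0.186, 0.401, 0.413)
t=3.000: state=(0.158, 0.387, 0.455)
t=3.200: state=(0.136, 0.370, 0.495)
t=3.400: state=(0.117, 0.350, 0.533)
t=3.600: state=(0.102, 0.330, 0.569)
t=3.800: state=(0.089, 0.309, 0.602)
t=4.000: state=(0.079, 0.288, 0.634)
t=4.180: state=(0.071, 0.269, 0.660)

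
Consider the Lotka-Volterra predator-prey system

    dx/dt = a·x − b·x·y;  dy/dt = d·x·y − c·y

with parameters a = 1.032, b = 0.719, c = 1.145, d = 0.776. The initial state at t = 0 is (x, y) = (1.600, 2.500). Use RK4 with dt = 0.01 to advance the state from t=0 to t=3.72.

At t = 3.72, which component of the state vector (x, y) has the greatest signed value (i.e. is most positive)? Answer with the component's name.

t=0.000: state=(1.600, 2.500)
step 1 (dt=0.01): k1=(-1.225, 0.242), k2=(-1.221, 0.230), k3=(-1.221, 0.230), k4=(-1.218, 0.218); state += dt/6·(k1+2k2+2k3+k4)
t=0.010: state=(1.588, 2.502)
t=0.020: state=(1.576, 2.504)
t=0.030: state=(1.564, 2.506)
continuing one RK4 step at a time; state shown every 20 steps (Δt=0.2):
t=0.200: state=(1.371, 2.503)
t=0.400: state=(1.182, 2.425)
t=0.600: state=(1.034, 2.290)
t=0.800: state=(0.926, 2.119)
t=1.000: state=(0.850, 1.934)
t=1.200: state=(0.802, 1.748)
t=1.400: state=(0.777, 1.571)
t=1.600: state=(0.771, 1.408)
t=1.800: state=(0.782, 1.263)
t=2.000: state=(0.809, 1.137)
t=2.200: state=(0.852, 1.028)
t=2.400: state=(0.909, 0.937)
t=2.600: state=(0.982, 0.863)
t=2.800: state=(1.071, 0.805)
t=3.000: state=(1.176, 0.762)
t=3.200: state=(1.299, 0.734)
t=3.400: state=(1.438, 0.722)
t=3.600: state=(1.593, 0.726)
t=3.720: state=(1.693, 0.738)
compare at T: x=1.693, y=0.738

largest component: x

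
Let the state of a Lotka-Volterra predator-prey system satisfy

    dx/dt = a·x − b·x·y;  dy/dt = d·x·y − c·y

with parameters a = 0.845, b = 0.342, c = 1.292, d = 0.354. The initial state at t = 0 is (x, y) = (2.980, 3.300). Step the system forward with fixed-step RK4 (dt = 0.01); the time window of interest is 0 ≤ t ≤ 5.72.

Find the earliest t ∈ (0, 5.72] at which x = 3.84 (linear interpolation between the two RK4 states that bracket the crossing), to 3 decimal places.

t = 2.824

t=0.000: state=(2.980, 3.300)
step 1 (dt=0.01): k1=(-0.845, -0.782), k2=(-0.840, -0.786), k3=(-0.840, -0.786), k4=(-0.835, -0.790); state += dt/6·(k1+2k2+2k3+k4)
t=0.010: state=(2.972, 3.292)
t=0.020: state=(2.963, 3.284)
t=0.030: state=(2.955, 3.276)
continuing one RK4 step at a time; state shown every 20 steps (Δt=0.2):
t=0.200: state=(2.832, 3.130)
t=0.400: state=(2.724, 2.942)
t=0.600: state=(2.655, 2.748)
t=0.800: state=(2.623, 2.558)
t=1.000: state=(2.623, 2.378)
t=1.200: state=(2.655, 2.213)
t=1.400: state=(2.716, 2.067)
t=1.600: state=(2.805, 1.941)
t=1.800: state=(2.919, 1.835)
t=2.000: state=(3.058, 1.751)
t=2.200: state=(3.220, 1.688)
t=2.400: state=(3.402, 1.648)
t=2.600: state=(3.601, 1.631)
t=2.800: state=(3.814, 1.637)
t=2.820: state=(3.836, 1.639)
next step: t=2.830: state=(3.847, 1.641) — x has crossed 3.84
linear interpolation between t=2.820 (3.83570) and t=2.830 (3.84662) → t≈2.824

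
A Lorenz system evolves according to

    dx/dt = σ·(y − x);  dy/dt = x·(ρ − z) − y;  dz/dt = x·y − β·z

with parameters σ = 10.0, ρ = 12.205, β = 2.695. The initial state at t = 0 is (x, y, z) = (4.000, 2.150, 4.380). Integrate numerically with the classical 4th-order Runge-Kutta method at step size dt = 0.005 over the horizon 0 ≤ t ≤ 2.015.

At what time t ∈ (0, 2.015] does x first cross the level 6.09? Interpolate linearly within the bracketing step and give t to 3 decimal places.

t = 0.238

t=0.000: state=(4.000, 2.150, 4.380)
step 1 (dt=0.005): k1=(-18.500, 29.150, -3.204), k2=(-17.309, 28.747, -2.994), k3=(-17.349, 28.769, -2.993), k4=(-16.194, 28.386, -2.787); state += dt/6·(k1+2k2+2k3+k4)
t=0.005: state=(3.913, 2.294, 4.365)
t=0.010: state=(3.838, 2.434, 4.352)
t=0.015: state=(3.773, 2.571, 4.341)
continuing one RK4 step at a time; state shown every 20 steps (Δt=0.1):
t=0.100: state=(3.783, 4.685, 4.470)
t=0.200: state=(5.296, 7.280, 5.810)
t=0.235: state=(6.025, 8.184, 6.753)
next step: t=0.240: state=(6.133, 8.306, 6.912) — x has crossed 6.09
linear interpolation between t=0.235 (6.02481) and t=0.240 (6.13314) → t≈0.238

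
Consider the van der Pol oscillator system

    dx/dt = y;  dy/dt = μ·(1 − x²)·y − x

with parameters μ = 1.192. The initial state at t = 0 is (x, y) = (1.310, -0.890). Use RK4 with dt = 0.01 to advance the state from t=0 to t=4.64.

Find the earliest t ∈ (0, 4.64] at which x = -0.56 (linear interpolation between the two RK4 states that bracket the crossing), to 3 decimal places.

t=0.000: state=(1.310, -0.890)
step 1 (dt=0.01): k1=(-0.890, -0.550), k2=(-0.893, -0.556), k3=(-0.893, -0.556), k4=(-0.896, -0.562); state += dt/6·(k1+2k2+2k3+k4)
t=0.010: state=(1.301, -0.896)
t=0.020: state=(1.292, -0.901)
t=0.030: state=(1.283, -0.907)
continuing one RK4 step at a time; state shown every 20 steps (Δt=0.2):
t=0.200: state=(1.119, -1.025)
t=0.400: state=(0.896, -1.222)
t=0.600: state=(0.625, -1.509)
t=0.800: state=(0.284, -1.920)
t=1.000: state=(-0.151, -2.443)
t=1.150: state=(-0.546, -2.799)
next step: t=1.160: state=(-0.574, -2.816) — x has crossed -0.56
linear interpolation between t=1.150 (-0.54580) and t=1.160 (-0.57388) → t≈1.155

t = 1.155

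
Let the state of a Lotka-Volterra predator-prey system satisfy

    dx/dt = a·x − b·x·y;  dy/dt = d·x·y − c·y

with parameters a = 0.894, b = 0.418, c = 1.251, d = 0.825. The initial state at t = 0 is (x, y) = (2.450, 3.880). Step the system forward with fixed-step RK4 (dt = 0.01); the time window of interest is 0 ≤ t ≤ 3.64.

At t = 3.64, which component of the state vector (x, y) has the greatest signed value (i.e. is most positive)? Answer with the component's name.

t=0.000: state=(2.450, 3.880)
step 1 (dt=0.01): k1=(-1.783, 2.989), k2=(-1.792, 2.971), k3=(-1.792, 2.971), k4=(-1.800, 2.954); state += dt/6·(k1+2k2+2k3+k4)
t=0.010: state=(2.432, 3.910)
t=0.020: state=(2.414, 3.939)
t=0.030: state=(2.396, 3.968)
continuing one RK4 step at a time; state shown every 20 steps (Δt=0.2):
t=0.200: state=(2.071, 4.389)
t=0.400: state=(1.693, 4.659)
t=0.600: state=(1.369, 4.666)
t=0.800: state=(1.116, 4.456)
t=1.000: state=(0.933, 4.105)
t=1.200: state=(0.805, 3.686)
t=1.400: state=(0.720, 3.254)
t=1.600: state=(0.668, 2.840)
t=1.800: state=(0.640, 2.462)
t=2.000: state=(0.632, 2.129)
t=2.200: state=(0.640, 1.841)
t=2.400: state=(0.663, 1.596)
t=2.600: state=(0.700, 1.390)
t=2.800: state=(0.751, 1.220)
t=3.000: state=(0.816, 1.081)
t=3.200: state=(0.896, 0.969)
t=3.400: state=(0.992, 0.881)
t=3.600: state=(1.105, 0.816)
t=3.640: state=(1.129, 0.805)
compare at T: x=1.129, y=0.805

largest component: x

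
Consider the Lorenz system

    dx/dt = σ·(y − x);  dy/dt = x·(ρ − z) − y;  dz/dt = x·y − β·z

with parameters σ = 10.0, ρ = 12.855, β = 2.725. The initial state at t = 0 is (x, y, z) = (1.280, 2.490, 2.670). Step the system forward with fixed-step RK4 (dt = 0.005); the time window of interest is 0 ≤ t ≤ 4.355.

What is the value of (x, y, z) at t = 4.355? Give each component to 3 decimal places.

(x, y, z) = (6.104, 5.477, 13.249)

t=0.000: state=(1.280, 2.490, 2.670)
step 1 (dt=0.005): k1=(12.100, 10.547, -4.089), k2=(12.061, 10.842, -3.951), k3=(12.070, 10.840, -3.951), k4=(12.039, 11.134, -3.812); state += dt/6·(k1+2k2+2k3+k4)
t=0.005: state=(1.340, 2.544, 2.650)
t=0.010: state=(1.400, 2.601, 2.632)
t=0.015: state=(1.460, 2.661, 2.615)
continuing one RK4 step at a time; state shown every 40 steps (Δt=0.2):
t=0.200: state=(4.554, 7.002, 3.732)
t=0.400: state=(9.819, 10.945, 14.425)
t=0.600: state=(5.506, 2.161, 16.442)
t=0.800: state=(1.844, 1.318, 10.180)
t=1.000: state=(2.047, 2.641, 6.437)
t=1.200: state=(4.307, 6.055, 5.864)
t=1.400: state=(8.294, 9.703, 12.144)
t=1.600: state=(6.692, 4.308, 16.095)
t=1.800: state=(3.247, 2.517, 11.397)
t=2.000: state=(3.300, 3.942, 8.090)
t=2.200: state=(5.566, 7.087, 8.545)
t=2.400: state=(7.796, 7.867, 13.738)
t=2.600: state=(5.656, 4.156, 14.196)
t=2.800: state=(3.881, 3.686, 10.741)
t=3.000: state=(4.594, 5.413, 9.096)
t=3.200: state=(6.572, 7.444, 11.134)
t=3.400: state=(6.779, 6.052, 13.969)
t=3.600: state=(4.967, 4.265, 12.484)
t=3.800: state=(4.544, 4.798, 10.346)
t=4.000: state=(5.661, 6.390, 10.445)
t=4.200: state=(6.643, 6.688, 12.657)
t=4.355: state=(6.104, 5.477, 13.249)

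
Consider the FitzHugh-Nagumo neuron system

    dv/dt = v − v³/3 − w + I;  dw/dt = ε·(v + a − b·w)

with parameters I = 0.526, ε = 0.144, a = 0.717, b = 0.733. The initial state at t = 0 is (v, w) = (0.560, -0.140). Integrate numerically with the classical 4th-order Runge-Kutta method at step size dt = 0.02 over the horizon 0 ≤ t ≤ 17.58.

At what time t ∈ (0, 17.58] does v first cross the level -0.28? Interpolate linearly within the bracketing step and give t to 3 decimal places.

t=0.000: state=(0.560, -0.140)
step 1 (dt=0.02): k1=(1.167, 0.199), k2=(1.173, 0.200), k3=(1.173, 0.200), k4=(1.179, 0.202); state += dt/6·(k1+2k2+2k3+k4)
t=0.020: state=(0.583, -0.136)
t=0.040: state=(0.607, -0.132)
t=0.060: state=(0.631, -0.128)
continuing one RK4 step at a time; state shown every 50 steps (Δt=1):
t=1.000: state=(1.629, 0.130)
t=2.000: state=(1.793, 0.456)
t=3.000: state=(1.686, 0.747)
t=4.000: state=(1.545, 0.991)
t=5.000: state=(1.388, 1.190)
t=6.000: state=(1.206, 1.346)
t=7.000: state=(0.978, 1.459)
t=8.000: state=(0.638, 1.523)
t=9.000: state=(-0.044, 1.515)
t=9.200: state=(-0.270, 1.499)
next step: t=9.220: state=(-0.295, 1.497) — v has crossed -0.28
linear interpolation between t=9.200 (-0.27019) and t=9.220 (-0.29513) → t≈9.208

t = 9.208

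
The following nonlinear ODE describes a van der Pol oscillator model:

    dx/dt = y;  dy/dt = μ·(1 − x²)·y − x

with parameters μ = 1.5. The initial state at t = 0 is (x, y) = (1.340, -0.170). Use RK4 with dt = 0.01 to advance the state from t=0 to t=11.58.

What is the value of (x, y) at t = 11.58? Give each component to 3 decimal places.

(x, y) = (-0.764, 1.263)

t=0.000: state=(1.340, -0.170)
step 1 (dt=0.01): k1=(-0.170, -1.137), k2=(-0.176, -1.130), k3=(-0.176, -1.130), k4=(-0.181, -1.123); state += dt/6·(k1+2k2+2k3+k4)
t=0.010: state=(1.338, -0.181)
t=0.020: state=(1.336, -0.192)
t=0.030: state=(1.334, -0.203)
continuing one RK4 step at a time; state shown every 50 steps (Δt=0.5):
t=0.500: state=(1.134, -0.633)
t=1.000: state=(0.691, -1.201)
t=1.500: state=(-0.195, -2.513)
t=2.000: state=(-1.598, -2.126)
t=2.500: state=(-1.981, 0.089)
t=3.000: state=(-1.826, 0.435)
t=3.500: state=(-1.574, 0.572)
t=4.000: state=(-1.241, 0.785)
t=4.500: state=(-0.743, 1.288)
t=5.000: state=(0.194, 2.650)
t=5.500: state=(1.652, 2.116)
t=6.000: state=(2.011, -0.119)
t=6.500: state=(1.850, -0.433)
t=7.000: state=(1.602, -0.560)
t=7.500: state=(1.278, -0.758)
t=8.000: state=(0.803, -1.215)
t=8.500: state=(-0.071, -2.476)
t=9.000: state=(-1.543, -2.448)
t=9.500: state=(-2.015, 0.040)
t=10.000: state=(-1.871, 0.419)
t=10.500: state=(-1.629, 0.547)
t=11.000: state=(-1.314, 0.732)
t=11.500: state=(-0.860, 1.149)
t=11.580: state=(-0.764, 1.263)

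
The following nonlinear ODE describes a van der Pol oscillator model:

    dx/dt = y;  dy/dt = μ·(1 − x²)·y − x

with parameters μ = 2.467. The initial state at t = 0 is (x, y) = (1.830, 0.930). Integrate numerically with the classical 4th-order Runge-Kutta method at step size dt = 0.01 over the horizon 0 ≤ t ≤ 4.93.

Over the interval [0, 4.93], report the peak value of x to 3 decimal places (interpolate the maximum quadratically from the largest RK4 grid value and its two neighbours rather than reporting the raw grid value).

max x = 1.912

t=0.000: state=(1.830, 0.930)
step 1 (dt=0.01): k1=(0.930, -7.219), k2=(0.894, -7.052), k3=(0.895, -7.055), k4=(0.859, -6.889); state += dt/6·(k1+2k2+2k3+k4)
t=0.010: state=(1.839, 0.859)
t=0.020: state=(1.847, 0.792)
t=0.030: state=(1.855, 0.728)
continuing one RK4 step at a time; state shown every 20 steps (Δt=0.2):
t=0.200: state=(1.911, 0.051)
t=0.400: state=(1.891, -0.200)
t=0.600: state=(1.842, -0.275)
t=0.800: state=(1.784, -0.307)
t=1.000: state=(1.720, -0.331)
t=1.200: state=(1.651, -0.356)
t=1.400: state=(1.577, -0.386)
t=1.600: state=(1.497, -0.422)
t=1.800: state=(1.408, -0.469)
t=2.000: state=(1.308, -0.533)
t=2.200: state=(1.193, -0.623)
t=2.400: state=(1.056, -0.759)
t=2.600: state=(0.884, -0.978)
t=2.800: state=(0.654, -1.362)
t=3.000: state=(0.316, -2.090)
t=3.200: state=(-0.223, -3.399)
t=3.400: state=(-1.031, -4.379)
t=3.600: state=(-1.749, -2.367)
t=3.800: state=(-1.999, -0.436)
t=4.000: state=(-2.018, 0.112)
t=4.200: state=(-1.980, 0.235)
t=4.400: state=(-1.929, 0.270)
t=4.600: state=(-1.873, 0.289)
t=4.800: state=(-1.814, 0.306)
t=4.930: state=(-1.773, 0.317)
largest grid value and its neighbours: x(0.210)=1.91180, x(0.220)=1.91199, x(0.230)=1.91198
parabola through these three points peaks at t≈0.225 with x≈1.91201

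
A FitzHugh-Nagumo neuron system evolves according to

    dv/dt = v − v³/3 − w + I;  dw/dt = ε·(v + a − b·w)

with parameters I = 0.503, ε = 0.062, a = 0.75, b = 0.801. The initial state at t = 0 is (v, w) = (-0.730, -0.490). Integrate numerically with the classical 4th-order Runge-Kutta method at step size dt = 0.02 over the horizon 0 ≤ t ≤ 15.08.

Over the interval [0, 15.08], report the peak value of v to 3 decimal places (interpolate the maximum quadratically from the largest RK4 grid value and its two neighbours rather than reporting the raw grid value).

t=0.000: state=(-0.730, -0.490)
step 1 (dt=0.02): k1=(0.393, 0.026), k2=(0.394, 0.026), k3=(0.394, 0.026), k4=(0.396, 0.026); state += dt/6·(k1+2k2+2k3+k4)
t=0.020: state=(-0.722, -0.489)
t=0.040: state=(-0.714, -0.489)
t=0.060: state=(-0.706, -0.488)
continuing one RK4 step at a time; state shown every 25 steps (Δt=0.5):
t=0.500: state=(-0.507, -0.474)
t=1.000: state=(-0.196, -0.451)
t=1.500: state=(0.286, -0.416)
t=2.000: state=(0.991, -0.363)
t=2.500: state=(1.649, -0.290)
t=3.000: state=(1.927, -0.205)
t=3.500: state=(1.980, -0.116)
t=4.000: state=(1.969, -0.030)
t=4.500: state=(1.944, 0.053)
t=5.000: state=(1.915, 0.134)
t=5.500: state=(1.886, 0.212)
t=6.000: state=(1.856, 0.287)
t=6.500: state=(1.826, 0.359)
t=7.000: state=(1.796, 0.429)
t=7.500: state=(1.765, 0.496)
t=8.000: state=(1.734, 0.560)
t=8.500: state=(1.703, 0.622)
t=9.000: state=(1.672, 0.682)
t=9.500: state=(1.639, 0.739)
t=10.000: state=(1.607, 0.793)
t=10.500: state=(1.573, 0.845)
t=11.000: state=(1.539, 0.895)
t=11.500: state=(1.505, 0.943)
t=12.000: state=(1.469, 0.988)
t=12.500: state=(1.432, 1.031)
t=13.000: state=(1.394, 1.072)
t=13.500: state=(1.354, 1.111)
t=14.000: state=(1.312, 1.147)
t=14.500: state=(1.268, 1.182)
t=15.000: state=(1.222, 1.214)
t=15.080: state=(1.214, 1.219)
largest grid value and its neighbours: v(3.540)=1.97989, v(3.560)=1.97996, v(3.580)=1.97996
parabola through these three points peaks at t≈3.569 with v≈1.97997

max v = 1.980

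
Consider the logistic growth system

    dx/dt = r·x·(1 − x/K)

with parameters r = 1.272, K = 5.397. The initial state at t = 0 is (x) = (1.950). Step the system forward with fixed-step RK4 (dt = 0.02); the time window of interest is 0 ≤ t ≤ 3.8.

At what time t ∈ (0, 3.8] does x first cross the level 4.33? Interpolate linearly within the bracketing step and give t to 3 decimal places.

t = 1.549

t=0.000: state=(1.950)
step 1 (dt=0.02): k1=(1.584), k2=(1.590), k3=(1.590), k4=(1.595); state += dt/6·(k1+2k2+2k3+k4)
t=0.020: state=(1.982)
t=0.040: state=(2.014)
t=0.060: state=(2.046)
continuing one RK4 step at a time; state shown every 10 steps (Δt=0.2):
t=0.200: state=(2.277)
t=0.400: state=(2.616)
t=0.600: state=(2.959)
t=0.800: state=(3.293)
t=1.000: state=(3.609)
t=1.200: state=(3.899)
t=1.400: state=(4.158)
t=1.540: state=(4.320)
next step: t=1.560: state=(4.342) — x has crossed 4.33
linear interpolation between t=1.540 (4.32011) and t=1.560 (4.34187) → t≈1.549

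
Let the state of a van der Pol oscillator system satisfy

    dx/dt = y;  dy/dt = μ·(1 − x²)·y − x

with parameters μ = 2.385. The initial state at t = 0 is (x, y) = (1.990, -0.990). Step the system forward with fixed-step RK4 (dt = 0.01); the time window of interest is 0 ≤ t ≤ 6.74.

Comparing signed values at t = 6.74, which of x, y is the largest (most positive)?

largest component: y

t=0.000: state=(1.990, -0.990)
step 1 (dt=0.01): k1=(-0.990, 4.999), k2=(-0.965, 4.782), k3=(-0.966, 4.791), k4=(-0.942, 4.584); state += dt/6·(k1+2k2+2k3+k4)
t=0.010: state=(1.980, -0.942)
t=0.020: state=(1.971, -0.898)
t=0.030: state=(1.962, -0.858)
continuing one RK4 step at a time; state shown every 25 steps (Δt=0.25):
t=0.250: state=(1.830, -0.454)
t=0.500: state=(1.729, -0.378)
t=0.750: state=(1.635, -0.385)
t=1.000: state=(1.534, -0.420)
t=1.250: state=(1.423, -0.475)
t=1.500: state=(1.295, -0.556)
t=1.750: state=(1.142, -0.683)
t=2.000: state=(0.946, -0.902)
t=2.250: state=(0.674, -1.325)
t=2.500: state=(0.243, -2.240)
t=2.750: state=(-0.516, -3.906)
t=3.000: state=(-1.528, -3.335)
t=3.250: state=(-1.982, -0.608)
t=3.500: state=(-2.015, 0.133)
t=3.750: state=(-1.963, 0.258)
t=4.000: state=(-1.893, 0.291)
t=4.250: state=(-1.818, 0.314)
t=4.500: state=(-1.736, 0.339)
t=4.750: state=(-1.648, 0.369)
t=5.000: state=(-1.551, 0.409)
t=5.250: state=(-1.442, 0.462)
t=5.500: state=(-1.318, 0.539)
t=5.750: state=(-1.169, 0.656)
t=6.000: state=(-0.983, 0.855)
t=6.250: state=(-0.728, 1.231)
t=6.500: state=(-0.333, 2.032)
t=6.740: state=(0.322, 3.547)
compare at T: x=0.322, y=3.547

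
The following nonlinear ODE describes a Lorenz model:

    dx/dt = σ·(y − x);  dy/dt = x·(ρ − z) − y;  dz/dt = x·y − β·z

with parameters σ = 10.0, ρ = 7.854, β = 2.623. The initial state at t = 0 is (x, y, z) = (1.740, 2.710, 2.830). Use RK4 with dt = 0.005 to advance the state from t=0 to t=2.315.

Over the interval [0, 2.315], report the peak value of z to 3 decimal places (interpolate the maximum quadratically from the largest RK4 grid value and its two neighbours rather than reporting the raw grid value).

t=0.000: state=(1.740, 2.710, 2.830)
step 1 (dt=0.005): k1=(9.700, 6.032, -2.708), k2=(9.608, 6.150, -2.598), k3=(9.614, 6.149, -2.598), k4=(9.527, 6.266, -2.488); state += dt/6·(k1+2k2+2k3+k4)
t=0.005: state=(1.788, 2.741, 2.817)
t=0.010: state=(1.835, 2.773, 2.805)
t=0.015: state=(1.882, 2.806, 2.794)
continuing one RK4 step at a time; state shown every 20 steps (Δt=0.1):
t=0.100: state=(2.630, 3.516, 2.785)
t=0.200: state=(3.585, 4.618, 3.267)
t=0.300: state=(4.668, 5.763, 4.428)
t=0.400: state=(5.655, 6.457, 6.247)
t=0.500: state=(6.115, 6.177, 8.159)
t=0.600: state=(5.764, 5.046, 9.249)
t=0.700: state=(4.848, 3.834, 9.173)
t=0.800: state=(3.900, 3.073, 8.357)
t=0.900: state=(3.250, 2.782, 7.327)
t=1.000: state=(2.952, 2.813, 6.386)
t=1.100: state=(2.946, 3.063, 5.666)
t=1.200: state=(3.165, 3.476, 5.234)
t=1.300: state=(3.552, 4.006, 5.133)
t=1.400: state=(4.048, 4.571, 5.391)
t=1.500: state=(4.558, 5.030, 5.982)
t=1.600: state=(4.944, 5.220, 6.769)
t=1.700: state=(5.076, 5.058, 7.496)
t=1.800: state=(4.916, 4.632, 7.906)
t=1.900: state=(4.558, 4.153, 7.908)
t=2.000: state=(4.160, 3.792, 7.595)
t=2.100: state=(3.853, 3.615, 7.136)
t=2.200: state=(3.693, 3.612, 6.679)
t=2.300: state=(3.686, 3.747, 6.326)
t=2.315: state=(3.696, 3.776, 6.286)
largest grid value and its neighbours: z(0.635)=9.34383, z(0.640)=9.34569, z(0.645)=9.34479
parabola through these three points peaks at t≈0.641 with z≈9.34573

max z = 9.346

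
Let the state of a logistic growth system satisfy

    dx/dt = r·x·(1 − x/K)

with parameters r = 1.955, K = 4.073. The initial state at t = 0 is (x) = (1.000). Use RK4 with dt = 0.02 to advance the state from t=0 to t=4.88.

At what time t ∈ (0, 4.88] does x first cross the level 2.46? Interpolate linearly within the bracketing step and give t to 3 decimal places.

t = 0.790

t=0.000: state=(1.000)
step 1 (dt=0.02): k1=(1.475), k2=(1.490), k3=(1.490), k4=(1.504); state += dt/6·(k1+2k2+2k3+k4)
t=0.020: state=(1.030)
t=0.040: state=(1.060)
t=0.060: state=(1.091)
continuing one RK4 step at a time; state shown every 10 steps (Δt=0.2):
t=0.200: state=(1.323)
t=0.400: state=(1.693)
t=0.600: state=(2.088)
t=0.780: state=(2.441)
next step: t=0.800: state=(2.479) — x has crossed 2.46
linear interpolation between t=0.780 (2.44065) and t=0.800 (2.47874) → t≈0.790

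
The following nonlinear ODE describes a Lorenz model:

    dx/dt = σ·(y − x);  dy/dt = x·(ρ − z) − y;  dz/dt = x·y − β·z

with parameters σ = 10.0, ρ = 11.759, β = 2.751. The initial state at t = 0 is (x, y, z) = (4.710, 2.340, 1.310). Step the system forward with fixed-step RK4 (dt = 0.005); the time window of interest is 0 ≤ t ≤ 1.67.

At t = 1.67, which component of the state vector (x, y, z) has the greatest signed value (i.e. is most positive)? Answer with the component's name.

t=0.000: state=(4.710, 2.340, 1.310)
step 1 (dt=0.005): k1=(-23.700, 46.875, 7.418), k2=(-21.936, 46.052, 7.773), k3=(-22.000, 46.096, 7.772), k4=(-20.295, 45.316, 8.113); state += dt/6·(k1+2k2+2k3+k4)
t=0.005: state=(4.600, 2.570, 1.349)
t=0.010: state=(4.507, 2.793, 1.391)
t=0.015: state=(4.428, 3.010, 1.436)
continuing one RK4 step at a time; state shown every 20 steps (Δt=0.1):
t=0.100: state=(4.689, 6.228, 2.704)
t=0.200: state=(6.969, 9.685, 6.202)
t=0.300: state=(9.282, 10.642, 12.393)
t=0.400: state=(8.878, 6.723, 16.707)
t=0.500: state=(5.894, 2.698, 15.622)
t=0.600: state=(3.281, 1.384, 12.597)
t=0.700: state=(2.045, 1.371, 9.860)
t=0.800: state=(1.750, 1.766, 7.738)
t=0.900: state=(1.994, 2.448, 6.215)
t=1.000: state=(2.658, 3.542, 5.326)
t=1.100: state=(3.794, 5.193, 5.281)
t=1.200: state=(5.440, 7.287, 6.568)
t=1.300: state=(7.256, 8.845, 9.616)
t=1.400: state=(8.145, 8.136, 13.280)
t=1.500: state=(7.198, 5.495, 14.743)
t=1.600: state=(5.293, 3.449, 13.563)
t=1.670: state=(4.175, 2.862, 12.114)
compare at T: x=4.175, y=2.862, z=12.114

largest component: z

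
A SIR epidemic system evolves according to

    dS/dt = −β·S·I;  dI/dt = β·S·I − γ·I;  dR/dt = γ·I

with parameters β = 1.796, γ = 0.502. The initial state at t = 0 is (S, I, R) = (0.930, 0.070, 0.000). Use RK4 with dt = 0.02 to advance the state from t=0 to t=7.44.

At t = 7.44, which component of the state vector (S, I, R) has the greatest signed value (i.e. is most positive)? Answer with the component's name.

t=0.000: state=(0.930, 0.070, 0.000)
step 1 (dt=0.02): k1=(-0.117, 0.082, 0.035), k2=(-0.118, 0.083, 0.036), k3=(-0.118, 0.083, 0.036), k4=(-0.119, 0.083, 0.036); state += dt/6·(k1+2k2+2k3+k4)
t=0.020: state=(0.928, 0.072, 0.001)
t=0.040: state=(0.925, 0.073, 0.001)
t=0.060: state=(0.923, 0.075, 0.002)
continuing one RK4 step at a time; state shown every 25 steps (Δt=0.5):
t=0.500: state=(0.855, 0.122, 0.024)
t=1.000: state=(0.743, 0.194, 0.063)
t=1.500: state=(0.601, 0.277, 0.122)
t=2.000: state=(0.453, 0.346, 0.201)
t=2.500: state=(0.326, 0.381, 0.293)
t=3.000: state=(0.231, 0.380, 0.389)
t=3.500: state=(0.166, 0.353, 0.481)
t=4.000: state=(0.123, 0.312, 0.565)
t=4.500: state=(0.095, 0.267, 0.638)
t=5.000: state=(0.076, 0.225, 0.699)
t=5.500: state=(0.063, 0.186, 0.751)
t=6.000: state=(0.054, 0.153, 0.793)
t=6.500: state=(0.048, 0.124, 0.828)
t=7.000: state=(0.044, 0.101, 0.856)
t=7.440: state=(0.040, 0.083, 0.876)
compare at T: S=0.040, I=0.083, R=0.876

largest component: R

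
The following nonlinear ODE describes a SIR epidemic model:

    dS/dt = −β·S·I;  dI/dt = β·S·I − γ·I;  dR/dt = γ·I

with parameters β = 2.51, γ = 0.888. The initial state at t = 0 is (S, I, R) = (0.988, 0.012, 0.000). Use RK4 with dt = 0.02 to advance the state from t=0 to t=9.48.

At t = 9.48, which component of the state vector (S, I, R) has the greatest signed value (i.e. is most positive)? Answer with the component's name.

t=0.000: state=(0.988, 0.012, 0.000)
step 1 (dt=0.02): k1=(-0.030, 0.019, 0.011), k2=(-0.030, 0.019, 0.011), k3=(-0.030, 0.019, 0.011), k4=(-0.031, 0.020, 0.011); state += dt/6·(k1+2k2+2k3+k4)
t=0.020: state=(0.987, 0.012, 0.000)
t=0.040: state=(0.987, 0.013, 0.000)
t=0.060: state=(0.986, 0.013, 0.001)
continuing one RK4 step at a time; state shown every 25 steps (Δt=0.5):
t=0.500: state=(0.966, 0.026, 0.008)
t=1.000: state=(0.919, 0.055, 0.025)
t=1.500: state=(0.833, 0.107, 0.061)
t=2.000: state=(0.697, 0.180, 0.124)
t=2.500: state=(0.531, 0.249, 0.220)
t=3.000: state=(0.379, 0.282, 0.339)
t=3.500: state=(0.267, 0.270, 0.463)
t=4.000: state=(0.194, 0.230, 0.575)
t=4.500: state=(0.150, 0.183, 0.667)
t=5.000: state=(0.123, 0.139, 0.738)
t=5.500: state=(0.105, 0.103, 0.792)
t=6.000: state=(0.094, 0.075, 0.831)
t=6.500: state=(0.087, 0.054, 0.859)
t=7.000: state=(0.082, 0.038, 0.879)
t=7.500: state=(0.079, 0.027, 0.894)
t=8.000: state=(0.077, 0.019, 0.904)
t=8.500: state=(0.075, 0.014, 0.911)
t=9.000: state=(0.074, 0.010, 0.916)
t=9.480: state=(0.073, 0.007, 0.920)
compare at T: S=0.073, I=0.007, R=0.920

largest component: R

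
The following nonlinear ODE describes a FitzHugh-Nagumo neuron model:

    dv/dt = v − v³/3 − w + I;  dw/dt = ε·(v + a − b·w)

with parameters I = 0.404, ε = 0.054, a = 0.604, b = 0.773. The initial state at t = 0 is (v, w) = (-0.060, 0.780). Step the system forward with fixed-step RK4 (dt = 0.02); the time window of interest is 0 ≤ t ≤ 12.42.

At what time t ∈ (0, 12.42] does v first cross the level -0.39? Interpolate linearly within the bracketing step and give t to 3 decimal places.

t=0.000: state=(-0.060, 0.780)
step 1 (dt=0.02): k1=(-0.436, -0.003), k2=(-0.440, -0.003), k3=(-0.440, -0.003), k4=(-0.445, -0.004); state += dt/6·(k1+2k2+2k3+k4)
t=0.020: state=(-0.069, 0.780)
t=0.040: state=(-0.078, 0.780)
t=0.060: state=(-0.087, 0.780)
continuing one RK4 step at a time; state shown every 25 steps (Δt=0.5):
t=0.500: state=(-0.340, 0.775)
t=0.560: state=(-0.383, 0.774)
next step: t=0.580: state=(-0.398, 0.773) — v has crossed -0.39
linear interpolation between t=0.560 (-0.38271) and t=0.580 (-0.39751) → t≈0.570

t = 0.570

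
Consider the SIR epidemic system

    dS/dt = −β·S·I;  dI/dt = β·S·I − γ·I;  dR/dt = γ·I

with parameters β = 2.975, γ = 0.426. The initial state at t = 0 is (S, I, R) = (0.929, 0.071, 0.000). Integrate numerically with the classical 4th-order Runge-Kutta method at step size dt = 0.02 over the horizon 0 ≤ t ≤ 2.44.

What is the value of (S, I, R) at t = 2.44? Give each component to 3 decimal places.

t=0.000: state=(0.929, 0.071, 0.000)
step 1 (dt=0.02): k1=(-0.196, 0.166, 0.030), k2=(-0.200, 0.169, 0.031), k3=(-0.200, 0.170, 0.031), k4=(-0.205, 0.173, 0.032); state += dt/6·(k1+2k2+2k3+k4)
t=0.020: state=(0.925, 0.074, 0.001)
t=0.040: state=(0.921, 0.078, 0.001)
t=0.060: state=(0.916, 0.082, 0.002)
continuing one RK4 step at a time; state shown every 5 steps (Δt=0.1):
t=0.100: state=(0.907, 0.089, 0.003)
t=0.200: state=(0.881, 0.112, 0.008)
t=0.300: state=(0.848, 0.139, 0.013)
t=0.400: state=(0.810, 0.170, 0.020)
t=0.500: state=(0.766, 0.206, 0.028)
t=0.600: state=(0.717, 0.246, 0.037)
t=0.700: state=(0.662, 0.290, 0.049)
t=0.800: state=(0.603, 0.335, 0.062)
t=0.900: state=(0.542, 0.381, 0.077)
t=1.000: state=(0.481, 0.425, 0.094)
t=1.100: state=(0.421, 0.466, 0.113)
t=1.200: state=(0.365, 0.501, 0.134)
t=1.300: state=(0.313, 0.531, 0.156)
t=1.400: state=(0.266, 0.555, 0.179)
t=1.500: state=(0.225, 0.572, 0.203)
t=1.600: state=(0.189, 0.583, 0.228)
t=1.700: state=(0.159, 0.588, 0.253)
t=1.800: state=(0.134, 0.589, 0.278)
t=1.900: state=(0.112, 0.585, 0.303)
t=2.000: state=(0.094, 0.578, 0.328)
t=2.100: state=(0.080, 0.568, 0.352)
t=2.200: state=(0.067, 0.557, 0.376)
t=2.300: state=(0.057, 0.544, 0.399)
t=2.400: state=(0.049, 0.529, 0.422)
t=2.440: state=(0.046, 0.523, 0.431)

(S, I, R) = (0.046, 0.523, 0.431)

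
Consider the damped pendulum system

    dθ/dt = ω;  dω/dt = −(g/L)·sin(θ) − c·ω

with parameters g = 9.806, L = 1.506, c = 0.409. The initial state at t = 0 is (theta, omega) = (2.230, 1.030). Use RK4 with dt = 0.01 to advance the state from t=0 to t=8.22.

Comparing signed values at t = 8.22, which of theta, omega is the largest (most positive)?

largest component: omega

t=0.000: state=(2.230, 1.030)
step 1 (dt=0.01): k1=(1.030, -5.568), k2=(1.002, -5.536), k3=(1.002, -5.537), k4=(0.975, -5.505); state += dt/6·(k1+2k2+2k3+k4)
t=0.010: state=(2.240, 0.975)
t=0.020: state=(2.249, 0.920)
t=0.030: state=(2.258, 0.866)
continuing one RK4 step at a time; state shown every 50 steps (Δt=0.5):
t=0.500: state=(2.126, -1.400)
t=1.000: state=(0.780, -3.859)
t=1.500: state=(-1.046, -2.574)
t=2.000: state=(-1.478, 0.782)
t=2.500: state=(-0.427, 3.044)
t=3.000: state=(0.894, 1.618)
t=3.500: state=(0.970, -1.237)
t=4.000: state=(-0.053, -2.327)
t=4.500: state=(-0.820, -0.441)
t=5.000: state=(-0.478, 1.592)
t=5.500: state=(0.377, 1.371)
t=6.000: state=(0.610, -0.484)
t=6.500: state=(0.053, -1.422)
t=7.000: state=(-0.466, -0.412)
t=7.500: state=(-0.308, 0.919)
t=8.000: state=(0.208, 0.860)
t=8.220: state=(0.349, 0.397)
compare at T: theta=0.349, omega=0.397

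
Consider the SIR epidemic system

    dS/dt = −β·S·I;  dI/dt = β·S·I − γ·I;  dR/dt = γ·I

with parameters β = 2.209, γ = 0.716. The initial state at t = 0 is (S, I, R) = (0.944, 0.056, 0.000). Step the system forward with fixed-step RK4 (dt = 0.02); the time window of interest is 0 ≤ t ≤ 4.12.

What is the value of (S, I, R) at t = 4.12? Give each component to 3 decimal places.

(S, I, R) = (0.111, 0.195, 0.694)

t=0.000: state=(0.944, 0.056, 0.000)
step 1 (dt=0.02): k1=(-0.117, 0.077, 0.040), k2=(-0.118, 0.078, 0.041), k3=(-0.118, 0.078, 0.041), k4=(-0.120, 0.079, 0.041); state += dt/6·(k1+2k2+2k3+k4)
t=0.020: state=(0.942, 0.058, 0.001)
t=0.040: state=(0.939, 0.059, 0.002)
t=0.060: state=(0.937, 0.061, 0.003)
continuing one RK4 step at a time; state shown every 10 steps (Δt=0.2):
t=0.200: state=(0.918, 0.073, 0.009)
t=0.400: state=(0.884, 0.095, 0.021)
t=0.600: state=(0.844, 0.120, 0.036)
t=0.800: state=(0.795, 0.149, 0.056)
t=1.000: state=(0.739, 0.182, 0.079)
t=1.200: state=(0.677, 0.215, 0.108)
t=1.400: state=(0.611, 0.248, 0.141)
t=1.600: state=(0.544, 0.277, 0.179)
t=1.800: state=(0.479, 0.301, 0.220)
t=2.000: state=(0.417, 0.318, 0.265)
t=2.200: state=(0.362, 0.327, 0.311)
t=2.400: state=(0.313, 0.329, 0.358)
t=2.600: state=(0.271, 0.324, 0.405)
t=2.800: state=(0.235, 0.314, 0.451)
t=3.000: state=(0.205, 0.300, 0.495)
t=3.200: state=(0.180, 0.283, 0.537)
t=3.400: state=(0.160, 0.264, 0.576)
t=3.600: state=(0.143, 0.245, 0.612)
t=3.800: state=(0.129, 0.225, 0.646)
t=4.000: state=(0.117, 0.206, 0.677)
t=4.120: state=(0.111, 0.195, 0.694)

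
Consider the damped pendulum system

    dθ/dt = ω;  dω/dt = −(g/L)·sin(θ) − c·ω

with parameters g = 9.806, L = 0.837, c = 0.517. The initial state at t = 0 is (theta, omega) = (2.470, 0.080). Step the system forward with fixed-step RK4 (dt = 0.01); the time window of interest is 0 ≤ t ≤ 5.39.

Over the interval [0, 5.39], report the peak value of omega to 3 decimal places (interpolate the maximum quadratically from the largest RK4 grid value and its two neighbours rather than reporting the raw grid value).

max omega = 4.353

t=0.000: state=(2.470, 0.080)
step 1 (dt=0.01): k1=(0.080, -7.331), k2=(0.043, -7.309), k3=(0.043, -7.310), k4=(0.007, -7.289); state += dt/6·(k1+2k2+2k3+k4)
t=0.010: state=(2.470, 0.007)
t=0.020: state=(2.470, -0.066)
t=0.030: state=(2.469, -0.138)
continuing one RK4 step at a time; state shown every 20 steps (Δt=0.2):
t=0.200: state=(2.341, -1.383)
t=0.400: state=(1.899, -3.101)
t=0.600: state=(1.088, -4.958)
t=0.800: state=(-0.001, -5.567)
t=1.000: state=(-0.982, -3.943)
t=1.200: state=(-1.522, -1.437)
t=1.400: state=(-1.569, 0.929)
t=1.600: state=(-1.168, 3.016)
t=1.800: state=(-0.415, 4.289)
t=2.000: state=(0.428, 3.820)
t=2.200: state=(1.017, 1.935)
t=2.400: state=(1.182, -0.274)
t=2.600: state=(0.926, -2.208)
t=2.800: state=(0.352, -3.325)
t=3.000: state=(-0.308, -3.024)
t=3.200: state=(-0.776, -1.534)
t=3.400: state=(-0.898, 0.315)
t=3.600: state=(-0.669, 1.890)
t=3.800: state=(-0.197, 2.646)
t=4.000: state=(0.310, 2.236)
t=4.200: state=(0.639, 0.956)
t=4.400: state=(0.679, -0.544)
t=4.600: state=(0.444, -1.705)
t=4.800: state=(0.049, -2.084)
t=5.000: state=(-0.327, -1.545)
t=5.200: state=(-0.530, -0.429)
t=5.390: state=(-0.503, 0.690)
largest grid value and its neighbours: omega(1.840)=4.35016, omega(1.850)=4.35324, omega(1.860)=4.35131
parabola through these three points peaks at t≈1.851 with omega≈4.35327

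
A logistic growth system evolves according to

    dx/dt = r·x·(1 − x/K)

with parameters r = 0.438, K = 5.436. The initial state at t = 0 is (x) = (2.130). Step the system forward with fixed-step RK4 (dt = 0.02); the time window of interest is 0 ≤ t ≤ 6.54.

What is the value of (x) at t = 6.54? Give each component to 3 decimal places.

(x) = (4.994)

t=0.000: state=(2.130)
step 1 (dt=0.02): k1=(0.567), k2=(0.568), k3=(0.568), k4=(0.568); state += dt/6·(k1+2k2+2k3+k4)
t=0.020: state=(2.141)
t=0.040: state=(2.153)
t=0.060: state=(2.164)
continuing one RK4 step at a time; state shown every 25 steps (Δt=0.5):
t=0.500: state=(2.419)
t=1.000: state=(2.716)
t=1.500: state=(3.012)
t=2.000: state=(3.302)
t=2.500: state=(3.578)
t=3.000: state=(3.836)
t=3.500: state=(4.072)
t=4.000: state=(4.283)
t=4.500: state=(4.470)
t=5.000: state=(4.631)
t=5.500: state=(4.770)
t=6.000: state=(4.888)
t=6.500: state=(4.987)
t=6.540: state=(4.994)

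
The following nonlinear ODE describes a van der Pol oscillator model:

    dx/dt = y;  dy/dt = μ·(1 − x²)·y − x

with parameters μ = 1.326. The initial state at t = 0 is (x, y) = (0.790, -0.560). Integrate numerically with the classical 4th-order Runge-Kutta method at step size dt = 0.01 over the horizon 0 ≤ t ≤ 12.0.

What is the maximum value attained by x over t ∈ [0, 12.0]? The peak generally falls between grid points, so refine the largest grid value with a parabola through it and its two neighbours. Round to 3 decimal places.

max x = 2.011

t=0.000: state=(0.790, -0.560)
step 1 (dt=0.01): k1=(-0.560, -1.069), k2=(-0.565, -1.072), k3=(-0.565, -1.072), k4=(-0.571, -1.076); state += dt/6·(k1+2k2+2k3+k4)
t=0.010: state=(0.784, -0.571)
t=0.020: state=(0.779, -0.582)
t=0.030: state=(0.773, -0.592)
continuing one RK4 step at a time; state shown every 50 steps (Δt=0.5):
t=0.500: state=(0.355, -1.239)
t=1.000: state=(-0.527, -2.304)
t=1.500: state=(-1.607, -1.415)
t=2.000: state=(-1.853, 0.134)
t=2.500: state=(-1.671, 0.515)
t=3.000: state=(-1.360, 0.739)
t=3.500: state=(-0.905, 1.132)
t=4.000: state=(-0.131, 2.111)
t=4.500: state=(1.230, 2.837)
t=5.000: state=(1.995, 0.302)
t=5.500: state=(1.917, -0.399)
t=6.000: state=(1.671, -0.573)
t=6.500: state=(1.339, -0.770)
t=7.000: state=(0.866, -1.182)
t=7.500: state=(0.052, -2.225)
t=8.000: state=(-1.334, -2.708)
t=8.500: state=(-2.006, -0.190)
t=9.000: state=(-1.904, 0.417)
t=9.500: state=(-1.651, 0.584)
t=10.000: state=(-1.313, 0.788)
t=10.500: state=(-0.825, 1.227)
t=11.000: state=(0.025, 2.329)
t=11.500: state=(1.424, 2.553)
t=12.000: state=(2.011, 0.101)
largest grid value and its neighbours: x(5.110)=2.01109, x(5.120)=2.01115, x(5.130)=2.01101
parabola through these three points peaks at t≈5.118 with x≈2.01115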